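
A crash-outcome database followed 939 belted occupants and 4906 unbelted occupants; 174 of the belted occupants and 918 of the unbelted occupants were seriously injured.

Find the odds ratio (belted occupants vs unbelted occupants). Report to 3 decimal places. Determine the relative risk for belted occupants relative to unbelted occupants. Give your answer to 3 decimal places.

OR = 0.988; RR = 0.990

OR = (174 × 3988) / (765 × 918) = 693912/702270 ≈ 0.988
risk, belted occupants = 174/939 = 0.1853
risk, unbelted occupants = 918/4906 = 0.1871
RR = 0.1853 / 0.1871 = 0.990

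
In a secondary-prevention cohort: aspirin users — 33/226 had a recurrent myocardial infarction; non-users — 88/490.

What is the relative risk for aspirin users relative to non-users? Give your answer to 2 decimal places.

risk, aspirin users = 33/226 = 0.1460
risk, non-users = 88/490 = 0.1796
RR = 0.1460 / 0.1796 = 0.81

RR = 0.81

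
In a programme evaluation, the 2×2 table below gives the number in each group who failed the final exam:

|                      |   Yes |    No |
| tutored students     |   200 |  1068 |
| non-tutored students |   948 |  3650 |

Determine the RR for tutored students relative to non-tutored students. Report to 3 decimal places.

risk, tutored students = 200/1268 = 0.1577
risk, non-tutored students = 948/4598 = 0.2062
RR = 0.1577 / 0.2062 = 0.765

RR = 0.765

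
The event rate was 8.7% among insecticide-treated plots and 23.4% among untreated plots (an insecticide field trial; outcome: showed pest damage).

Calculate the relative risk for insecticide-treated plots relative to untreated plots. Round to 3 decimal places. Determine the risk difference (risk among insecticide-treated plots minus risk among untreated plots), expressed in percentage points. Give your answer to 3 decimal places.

RR = 0.372; RD = -14.700

RR = 0.0870 / 0.2340 = 0.372
risk difference = 0.0870 − 0.2340 = -0.1470 → -14.700 percentage points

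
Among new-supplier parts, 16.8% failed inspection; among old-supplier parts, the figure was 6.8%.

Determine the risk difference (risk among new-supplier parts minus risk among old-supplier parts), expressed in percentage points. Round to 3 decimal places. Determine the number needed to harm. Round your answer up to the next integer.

risk difference = 0.1680 − 0.0680 = 0.1000 → 10.000 percentage points
absolute risk difference = 0.100000
1 / 0.100000 = 10.000 → round up → 10

RD = 10.000; NNH = 10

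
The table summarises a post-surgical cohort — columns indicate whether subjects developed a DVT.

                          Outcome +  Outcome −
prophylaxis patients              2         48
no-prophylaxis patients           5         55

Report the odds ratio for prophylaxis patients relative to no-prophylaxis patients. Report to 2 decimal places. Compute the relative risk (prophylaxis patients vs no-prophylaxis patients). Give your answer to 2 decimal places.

OR = (2 × 55) / (48 × 5) = 110/240 ≈ 0.46
risk, prophylaxis patients = 2/50 = 0.04000
risk, no-prophylaxis patients = 5/60 = 0.08333
RR = 0.04000 / 0.08333 = 0.48

OR = 0.46; RR = 0.48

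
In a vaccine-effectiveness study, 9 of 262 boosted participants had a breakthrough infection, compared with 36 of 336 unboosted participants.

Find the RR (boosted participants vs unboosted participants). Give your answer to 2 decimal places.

risk, boosted participants = 9/262 = 0.03435
risk, unboosted participants = 36/336 = 0.10714
RR = 0.03435 / 0.10714 = 0.32

RR = 0.32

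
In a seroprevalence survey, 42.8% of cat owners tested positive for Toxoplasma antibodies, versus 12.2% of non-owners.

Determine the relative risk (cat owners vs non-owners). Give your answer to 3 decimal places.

RR = 0.4280 / 0.1220 = 3.508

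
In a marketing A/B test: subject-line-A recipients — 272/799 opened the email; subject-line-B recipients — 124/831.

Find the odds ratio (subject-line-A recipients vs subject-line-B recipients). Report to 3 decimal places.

OR = (272 × 707) / (527 × 124) = 192304/65348 ≈ 2.943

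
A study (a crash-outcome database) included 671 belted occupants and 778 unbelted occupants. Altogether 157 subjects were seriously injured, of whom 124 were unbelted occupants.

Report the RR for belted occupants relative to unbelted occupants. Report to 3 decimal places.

belted occupants with the outcome: 157 − 124 = 33
belted occupants without the outcome: 671 − 33 = 638
unbelted occupants without the outcome: 778 − 124 = 654
risk, belted occupants = 33/671 = 0.04918
risk, unbelted occupants = 124/778 = 0.15938
RR = 0.04918 / 0.15938 = 0.309

RR = 0.309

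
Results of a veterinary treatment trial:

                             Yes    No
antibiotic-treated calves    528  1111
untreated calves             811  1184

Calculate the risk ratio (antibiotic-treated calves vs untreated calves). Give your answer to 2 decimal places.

risk, antibiotic-treated calves = 528/1639 = 0.3221
risk, untreated calves = 811/1995 = 0.4065
RR = 0.3221 / 0.4065 = 0.79

RR: 0.79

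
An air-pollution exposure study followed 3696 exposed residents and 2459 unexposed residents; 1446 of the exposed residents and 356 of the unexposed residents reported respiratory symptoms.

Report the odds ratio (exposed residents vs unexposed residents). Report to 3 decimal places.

OR = (1446 × 2103) / (2250 × 356) = 3040938/801000 ≈ 3.796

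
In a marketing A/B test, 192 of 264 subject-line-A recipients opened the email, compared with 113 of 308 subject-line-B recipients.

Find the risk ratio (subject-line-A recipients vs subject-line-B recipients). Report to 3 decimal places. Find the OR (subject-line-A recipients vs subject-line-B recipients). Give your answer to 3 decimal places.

RR = 1.982; OR = 4.602

risk, subject-line-A recipients = 192/264 = 0.7273
risk, subject-line-B recipients = 113/308 = 0.3669
RR = 0.7273 / 0.3669 = 1.982
OR = (192 × 195) / (72 × 113) = 37440/8136 ≈ 4.602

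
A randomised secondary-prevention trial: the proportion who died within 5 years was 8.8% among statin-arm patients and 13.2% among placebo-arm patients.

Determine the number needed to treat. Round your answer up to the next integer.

absolute risk difference = 0.044000
1 / 0.044000 = 22.727 → round up → 23

NNT ≈ 23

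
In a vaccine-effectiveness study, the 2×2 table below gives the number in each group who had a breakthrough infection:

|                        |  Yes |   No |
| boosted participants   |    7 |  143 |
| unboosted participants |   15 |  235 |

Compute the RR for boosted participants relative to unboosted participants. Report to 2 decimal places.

risk, boosted participants = 7/150 = 0.04667
risk, unboosted participants = 15/250 = 0.06000
RR = 0.04667 / 0.06000 = 0.78

0.78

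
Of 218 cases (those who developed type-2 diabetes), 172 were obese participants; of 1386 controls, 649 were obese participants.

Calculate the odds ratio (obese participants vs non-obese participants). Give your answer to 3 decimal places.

OR = (172 × 737) / (649 × 46) = 126764/29854 ≈ 4.246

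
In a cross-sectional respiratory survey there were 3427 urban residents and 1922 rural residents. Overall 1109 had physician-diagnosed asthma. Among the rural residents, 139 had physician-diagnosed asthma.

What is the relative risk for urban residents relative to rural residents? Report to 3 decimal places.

urban residents with the outcome: 1109 − 139 = 970
urban residents without the outcome: 3427 − 970 = 2457
rural residents without the outcome: 1922 − 139 = 1783
risk, urban residents = 970/3427 = 0.2830
risk, rural residents = 139/1922 = 0.0723
RR = 0.2830 / 0.0723 = 3.914

3.914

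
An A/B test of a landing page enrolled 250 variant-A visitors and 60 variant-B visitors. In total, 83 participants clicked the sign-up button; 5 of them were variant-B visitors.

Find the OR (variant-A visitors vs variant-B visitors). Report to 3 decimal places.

variant-A visitors with the outcome: 83 − 5 = 78
variant-A visitors without the outcome: 250 − 78 = 172
variant-B visitors without the outcome: 60 − 5 = 55
OR = (78 × 55) / (172 × 5) = 4290/860 ≈ 4.988

OR: 4.988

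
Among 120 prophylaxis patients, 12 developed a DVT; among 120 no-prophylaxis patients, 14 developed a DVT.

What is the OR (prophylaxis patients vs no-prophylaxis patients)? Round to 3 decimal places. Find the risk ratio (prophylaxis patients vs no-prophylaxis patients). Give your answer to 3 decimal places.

odds, prophylaxis patients = 12/108 = 0.1111
odds, no-prophylaxis patients = 14/106 = 0.1321
OR = 0.1111 / 0.1321 = 0.841
risk, prophylaxis patients = 12/120 = 0.1000
risk, no-prophylaxis patients = 14/120 = 0.1167
RR = 0.1000 / 0.1167 = 0.857

OR = 0.841; RR = 0.857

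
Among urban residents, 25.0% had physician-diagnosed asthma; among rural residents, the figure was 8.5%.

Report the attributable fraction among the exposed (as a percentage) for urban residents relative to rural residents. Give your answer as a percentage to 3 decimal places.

AR% = (0.2500 − 0.0850) / 0.2500 = 0.6600 → 66.000%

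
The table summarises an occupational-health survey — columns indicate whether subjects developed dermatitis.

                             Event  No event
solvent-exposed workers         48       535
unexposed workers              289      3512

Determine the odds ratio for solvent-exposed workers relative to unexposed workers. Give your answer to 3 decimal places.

OR = (48 × 3512) / (535 × 289) = 168576/154615 ≈ 1.090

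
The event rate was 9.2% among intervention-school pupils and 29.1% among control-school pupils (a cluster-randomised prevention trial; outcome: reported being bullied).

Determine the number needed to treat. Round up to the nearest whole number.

6

absolute risk difference = 0.199000
1 / 0.199000 = 5.025 → round up → 6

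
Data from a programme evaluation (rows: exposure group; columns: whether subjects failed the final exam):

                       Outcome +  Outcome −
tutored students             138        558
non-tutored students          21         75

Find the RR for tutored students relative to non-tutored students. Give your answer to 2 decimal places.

risk, tutored students = 138/696 = 0.1983
risk, non-tutored students = 21/96 = 0.2188
RR = 0.1983 / 0.2188 = 0.91

RR ≈ 0.91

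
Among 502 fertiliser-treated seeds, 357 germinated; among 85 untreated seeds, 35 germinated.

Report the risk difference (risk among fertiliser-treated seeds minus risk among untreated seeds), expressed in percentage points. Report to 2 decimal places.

risk, fertiliser-treated seeds = 357/502 = 0.7112
risk, untreated seeds = 35/85 = 0.4118
risk difference = 0.7112 − 0.4118 = 0.2994 → 29.94 percentage points

29.94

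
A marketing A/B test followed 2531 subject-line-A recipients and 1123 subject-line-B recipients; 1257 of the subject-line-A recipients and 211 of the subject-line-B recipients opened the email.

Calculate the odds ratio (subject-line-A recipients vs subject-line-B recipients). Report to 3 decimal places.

OR = (1257 × 912) / (1274 × 211) = 1146384/268814 ≈ 4.265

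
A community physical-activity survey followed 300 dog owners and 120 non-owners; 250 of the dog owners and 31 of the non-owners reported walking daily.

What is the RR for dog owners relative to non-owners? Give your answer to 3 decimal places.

risk, dog owners = 250/300 = 0.8333
risk, non-owners = 31/120 = 0.2583
RR = 0.8333 / 0.2583 = 3.226

RR ≈ 3.226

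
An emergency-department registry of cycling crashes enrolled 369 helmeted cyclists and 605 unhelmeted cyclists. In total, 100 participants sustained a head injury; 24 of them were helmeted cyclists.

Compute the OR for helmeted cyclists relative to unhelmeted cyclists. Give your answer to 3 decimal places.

0.484

helmeted cyclists without the outcome: 369 − 24 = 345
unhelmeted cyclists with the outcome: 100 − 24 = 76
unhelmeted cyclists without the outcome: 605 − 76 = 529
odds, helmeted cyclists = 24/345 = 0.0696
odds, unhelmeted cyclists = 76/529 = 0.1437
OR = 0.0696 / 0.1437 = 0.484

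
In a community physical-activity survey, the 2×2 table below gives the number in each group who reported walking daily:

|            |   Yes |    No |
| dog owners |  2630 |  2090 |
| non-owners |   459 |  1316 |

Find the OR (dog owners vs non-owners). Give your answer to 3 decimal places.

odds, dog owners = 2630/2090 = 1.2584
odds, non-owners = 459/1316 = 0.3488
OR = 1.2584 / 0.3488 = 3.608

3.608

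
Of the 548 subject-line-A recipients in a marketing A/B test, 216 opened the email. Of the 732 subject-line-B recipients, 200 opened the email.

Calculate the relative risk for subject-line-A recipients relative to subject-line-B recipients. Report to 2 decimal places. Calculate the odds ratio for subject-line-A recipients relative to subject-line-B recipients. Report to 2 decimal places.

RR = 1.44; OR = 1.73

risk, subject-line-A recipients = 216/548 = 0.3942
risk, subject-line-B recipients = 200/732 = 0.2732
RR = 0.3942 / 0.2732 = 1.44
odds, subject-line-A recipients = 216/332 = 0.6506
odds, subject-line-B recipients = 200/532 = 0.3759
OR = 0.6506 / 0.3759 = 1.73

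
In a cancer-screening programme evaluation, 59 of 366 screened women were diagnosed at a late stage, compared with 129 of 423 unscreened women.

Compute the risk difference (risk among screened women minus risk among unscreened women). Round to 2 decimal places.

-0.14

risk, screened women = 59/366 = 0.1612
risk, unscreened women = 129/423 = 0.3050
risk difference = 0.1612 − 0.3050 = -0.14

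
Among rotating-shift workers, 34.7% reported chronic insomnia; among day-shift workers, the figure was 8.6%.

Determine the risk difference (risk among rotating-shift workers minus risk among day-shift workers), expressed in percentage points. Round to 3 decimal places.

26.100

risk difference = 0.3470 − 0.0860 = 0.2610 → 26.100 percentage points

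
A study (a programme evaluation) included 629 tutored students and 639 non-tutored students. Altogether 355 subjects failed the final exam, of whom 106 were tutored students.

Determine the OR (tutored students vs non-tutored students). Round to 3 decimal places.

OR ≈ 0.317

tutored students without the outcome: 629 − 106 = 523
non-tutored students with the outcome: 355 − 106 = 249
non-tutored students without the outcome: 639 − 249 = 390
odds, tutored students = 106/523 = 0.2027
odds, non-tutored students = 249/390 = 0.6385
OR = 0.2027 / 0.6385 = 0.317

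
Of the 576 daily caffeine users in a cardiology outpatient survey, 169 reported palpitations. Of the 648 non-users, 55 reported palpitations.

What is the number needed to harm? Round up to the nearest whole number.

NNH = 5

risk, daily caffeine users = 169/576 = 0.293403
risk, non-users = 55/648 = 0.084877
absolute risk difference = 0.208526
1 / 0.208526 = 4.796 → round up → 5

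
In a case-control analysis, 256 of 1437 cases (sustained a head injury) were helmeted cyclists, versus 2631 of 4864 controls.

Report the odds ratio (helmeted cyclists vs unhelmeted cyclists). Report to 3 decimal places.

odds, helmeted cyclists = 256/2631 = 0.0973
odds, unhelmeted cyclists = 1181/2233 = 0.5289
OR = 0.0973 / 0.5289 = 0.184

0.184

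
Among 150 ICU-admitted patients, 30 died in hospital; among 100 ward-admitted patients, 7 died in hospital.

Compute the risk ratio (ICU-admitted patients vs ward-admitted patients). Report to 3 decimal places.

risk, ICU-admitted patients = 30/150 = 0.2000
risk, ward-admitted patients = 7/100 = 0.0700
RR = 0.2000 / 0.0700 = 2.857

2.857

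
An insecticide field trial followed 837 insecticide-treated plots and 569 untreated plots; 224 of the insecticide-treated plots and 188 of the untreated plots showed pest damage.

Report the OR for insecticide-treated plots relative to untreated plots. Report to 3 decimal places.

odds, insecticide-treated plots = 224/613 = 0.3654
odds, untreated plots = 188/381 = 0.4934
OR = 0.3654 / 0.4934 = 0.741

OR ≈ 0.741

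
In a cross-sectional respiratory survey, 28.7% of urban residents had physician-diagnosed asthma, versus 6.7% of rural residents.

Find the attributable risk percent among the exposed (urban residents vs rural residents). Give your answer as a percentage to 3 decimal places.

AR% = (0.2870 − 0.0670) / 0.2870 = 0.7666 → 76.655%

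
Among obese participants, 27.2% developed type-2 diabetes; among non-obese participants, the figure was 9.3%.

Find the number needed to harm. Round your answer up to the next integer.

absolute risk difference = 0.179000
1 / 0.179000 = 5.587 → round up → 6

6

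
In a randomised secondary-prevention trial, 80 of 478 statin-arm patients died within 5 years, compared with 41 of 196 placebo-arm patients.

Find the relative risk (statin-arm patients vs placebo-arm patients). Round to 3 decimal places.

risk, statin-arm patients = 80/478 = 0.1674
risk, placebo-arm patients = 41/196 = 0.2092
RR = 0.1674 / 0.2092 = 0.800

RR = 0.800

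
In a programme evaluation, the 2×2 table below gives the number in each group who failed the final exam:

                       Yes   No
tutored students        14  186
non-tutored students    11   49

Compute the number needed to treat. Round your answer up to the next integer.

9

risk, tutored students = 14/200 = 0.070000
risk, non-tutored students = 11/60 = 0.183333
absolute risk difference = 0.113333
1 / 0.113333 = 8.824 → round up → 9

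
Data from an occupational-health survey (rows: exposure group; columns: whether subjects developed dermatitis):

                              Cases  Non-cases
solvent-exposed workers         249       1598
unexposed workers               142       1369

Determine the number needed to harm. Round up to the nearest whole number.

25

risk, solvent-exposed workers = 249/1847 = 0.134813
risk, unexposed workers = 142/1511 = 0.093977
absolute risk difference = 0.040836
1 / 0.040836 = 24.488 → round up → 25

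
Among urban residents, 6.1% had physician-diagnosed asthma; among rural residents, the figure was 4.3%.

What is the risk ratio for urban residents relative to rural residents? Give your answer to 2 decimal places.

RR = 0.06100 / 0.04300 = 1.42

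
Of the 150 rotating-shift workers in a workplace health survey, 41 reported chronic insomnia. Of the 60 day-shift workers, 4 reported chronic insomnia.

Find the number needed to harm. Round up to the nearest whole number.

risk, rotating-shift workers = 41/150 = 0.273333
risk, day-shift workers = 4/60 = 0.066667
absolute risk difference = 0.206667
1 / 0.206667 = 4.839 → round up → 5

NNH ≈ 5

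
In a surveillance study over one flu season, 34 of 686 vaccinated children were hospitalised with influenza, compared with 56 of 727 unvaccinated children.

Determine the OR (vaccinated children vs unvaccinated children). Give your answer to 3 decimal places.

OR ≈ 0.625

odds, vaccinated children = 34/652 = 0.05215
odds, unvaccinated children = 56/671 = 0.08346
OR = 0.05215 / 0.08346 = 0.625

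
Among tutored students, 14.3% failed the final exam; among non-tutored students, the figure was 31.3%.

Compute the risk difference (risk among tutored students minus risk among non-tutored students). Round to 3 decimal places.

risk difference = 0.1430 − 0.3130 = -0.170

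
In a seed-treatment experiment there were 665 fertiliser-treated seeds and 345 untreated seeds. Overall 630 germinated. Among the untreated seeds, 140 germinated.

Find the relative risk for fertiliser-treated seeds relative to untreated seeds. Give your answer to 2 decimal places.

1.82

fertiliser-treated seeds with the outcome: 630 − 140 = 490
fertiliser-treated seeds without the outcome: 665 − 490 = 175
untreated seeds without the outcome: 345 − 140 = 205
risk, fertiliser-treated seeds = 490/665 = 0.7368
risk, untreated seeds = 140/345 = 0.4058
RR = 0.7368 / 0.4058 = 1.82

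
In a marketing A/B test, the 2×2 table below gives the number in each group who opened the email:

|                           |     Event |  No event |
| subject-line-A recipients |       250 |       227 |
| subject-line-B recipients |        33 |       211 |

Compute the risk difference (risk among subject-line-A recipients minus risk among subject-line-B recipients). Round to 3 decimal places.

RD ≈ 0.389

risk, subject-line-A recipients = 250/477 = 0.5241
risk, subject-line-B recipients = 33/244 = 0.1352
risk difference = 0.5241 − 0.1352 = 0.389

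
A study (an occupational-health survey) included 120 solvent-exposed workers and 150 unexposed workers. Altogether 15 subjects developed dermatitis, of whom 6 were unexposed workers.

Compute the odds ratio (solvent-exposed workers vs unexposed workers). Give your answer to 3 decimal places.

OR: 1.946

solvent-exposed workers with the outcome: 15 − 6 = 9
solvent-exposed workers without the outcome: 120 − 9 = 111
unexposed workers without the outcome: 150 − 6 = 144
odds, solvent-exposed workers = 9/111 = 0.08108
odds, unexposed workers = 6/144 = 0.04167
OR = 0.08108 / 0.04167 = 1.946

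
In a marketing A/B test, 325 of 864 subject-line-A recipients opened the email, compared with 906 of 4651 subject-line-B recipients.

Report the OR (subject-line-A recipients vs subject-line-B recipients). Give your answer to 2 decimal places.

OR: 2.49

odds, subject-line-A recipients = 325/539 = 0.6030
odds, subject-line-B recipients = 906/3745 = 0.2419
OR = 0.6030 / 0.2419 = 2.49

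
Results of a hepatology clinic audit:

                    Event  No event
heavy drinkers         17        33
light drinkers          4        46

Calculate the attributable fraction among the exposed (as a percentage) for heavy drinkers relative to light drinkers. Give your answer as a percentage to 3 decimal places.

76.471%

risk, heavy drinkers = 17/50 = 0.3400
risk, light drinkers = 4/50 = 0.0800
AR% = (0.3400 − 0.0800) / 0.3400 = 0.7647 → 76.471%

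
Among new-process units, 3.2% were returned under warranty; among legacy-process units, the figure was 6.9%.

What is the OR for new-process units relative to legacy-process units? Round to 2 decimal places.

OR = 0.45

odds, new-process units = 0.03200/0.96800 = 0.03306
odds, legacy-process units = 0.06900/0.93100 = 0.07411
OR = 0.03306 / 0.07411 = 0.45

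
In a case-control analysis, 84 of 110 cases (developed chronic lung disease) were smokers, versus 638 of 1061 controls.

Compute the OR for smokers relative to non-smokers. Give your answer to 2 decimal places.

OR = (84 × 423) / (638 × 26) = 35532/16588 ≈ 2.14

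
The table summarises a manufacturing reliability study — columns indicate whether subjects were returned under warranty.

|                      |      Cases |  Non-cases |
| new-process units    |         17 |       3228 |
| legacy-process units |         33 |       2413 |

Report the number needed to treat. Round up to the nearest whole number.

risk, new-process units = 17/3245 = 0.005239
risk, legacy-process units = 33/2446 = 0.013491
absolute risk difference = 0.008253
1 / 0.008253 = 121.168 → round up → 122

NNT = 122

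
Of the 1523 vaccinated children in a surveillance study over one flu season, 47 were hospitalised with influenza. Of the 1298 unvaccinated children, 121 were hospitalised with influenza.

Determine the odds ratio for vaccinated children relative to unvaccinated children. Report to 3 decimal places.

OR = (47 × 1177) / (1476 × 121) = 55319/178596 ≈ 0.310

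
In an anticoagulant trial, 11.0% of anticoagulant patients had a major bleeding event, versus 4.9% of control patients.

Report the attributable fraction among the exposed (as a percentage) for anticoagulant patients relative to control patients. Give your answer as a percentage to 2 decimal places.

AR% = (0.11000 − 0.04900) / 0.11000 = 0.5545 → 55.45%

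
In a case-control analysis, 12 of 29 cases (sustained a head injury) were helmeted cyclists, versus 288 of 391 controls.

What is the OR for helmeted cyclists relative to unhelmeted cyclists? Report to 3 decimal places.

OR = (12 × 103) / (288 × 17) = 1236/4896 ≈ 0.252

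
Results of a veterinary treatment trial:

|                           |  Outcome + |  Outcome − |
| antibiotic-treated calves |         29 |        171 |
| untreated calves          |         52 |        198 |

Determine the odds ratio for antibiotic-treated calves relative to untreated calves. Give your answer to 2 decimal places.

odds, antibiotic-treated calves = 29/171 = 0.1696
odds, untreated calves = 52/198 = 0.2626
OR = 0.1696 / 0.2626 = 0.65

0.65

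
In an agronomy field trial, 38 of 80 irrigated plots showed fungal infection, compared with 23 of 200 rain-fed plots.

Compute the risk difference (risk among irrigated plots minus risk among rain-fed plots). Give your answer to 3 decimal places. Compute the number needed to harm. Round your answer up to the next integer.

risk, irrigated plots = 38/80 = 0.4750
risk, rain-fed plots = 23/200 = 0.1150
risk difference = 0.4750 − 0.1150 = 0.360
absolute risk difference = 0.360000
1 / 0.360000 = 2.778 → round up → 3

RD = 0.360; NNH = 3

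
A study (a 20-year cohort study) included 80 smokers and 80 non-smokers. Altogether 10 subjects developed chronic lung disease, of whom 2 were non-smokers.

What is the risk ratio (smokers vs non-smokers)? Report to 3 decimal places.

smokers with the outcome: 10 − 2 = 8
smokers without the outcome: 80 − 8 = 72
non-smokers without the outcome: 80 − 2 = 78
risk, smokers = 8/80 = 0.10000
risk, non-smokers = 2/80 = 0.02500
RR = 0.10000 / 0.02500 = 4.000

RR ≈ 4.000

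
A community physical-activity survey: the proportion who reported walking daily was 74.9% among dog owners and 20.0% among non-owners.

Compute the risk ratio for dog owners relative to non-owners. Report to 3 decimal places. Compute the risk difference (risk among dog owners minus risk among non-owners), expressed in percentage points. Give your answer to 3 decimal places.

RR = 0.7490 / 0.2000 = 3.745
risk difference = 0.7490 − 0.2000 = 0.5490 → 54.900 percentage points

RR = 3.745; RD = 54.900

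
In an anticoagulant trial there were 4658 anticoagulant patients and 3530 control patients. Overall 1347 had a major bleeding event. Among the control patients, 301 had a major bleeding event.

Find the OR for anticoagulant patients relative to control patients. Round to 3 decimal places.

OR: 3.107

anticoagulant patients with the outcome: 1347 − 301 = 1046
anticoagulant patients without the outcome: 4658 − 1046 = 3612
control patients without the outcome: 3530 − 301 = 3229
OR = (1046 × 3229) / (3612 × 301) = 3377534/1087212 ≈ 3.107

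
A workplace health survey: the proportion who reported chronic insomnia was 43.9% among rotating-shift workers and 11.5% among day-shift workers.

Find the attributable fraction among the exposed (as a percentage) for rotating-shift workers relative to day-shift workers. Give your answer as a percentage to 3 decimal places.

AR% = (0.4390 − 0.1150) / 0.4390 = 0.7380 → 73.804%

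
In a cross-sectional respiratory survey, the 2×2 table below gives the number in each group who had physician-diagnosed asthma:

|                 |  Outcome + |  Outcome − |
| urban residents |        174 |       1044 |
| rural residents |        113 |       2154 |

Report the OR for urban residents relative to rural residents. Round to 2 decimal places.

OR: 3.18

odds, urban residents = 174/1044 = 0.16667
odds, rural residents = 113/2154 = 0.05246
OR = 0.16667 / 0.05246 = 3.18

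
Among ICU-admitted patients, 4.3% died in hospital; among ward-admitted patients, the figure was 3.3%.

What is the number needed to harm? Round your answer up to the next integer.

absolute risk difference = 0.010000
1 / 0.010000 = 100.000 → round up → 100

100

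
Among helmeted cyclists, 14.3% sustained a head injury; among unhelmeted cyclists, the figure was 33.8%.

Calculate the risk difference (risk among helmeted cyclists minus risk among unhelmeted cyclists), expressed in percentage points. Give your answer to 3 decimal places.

RD ≈ -19.500

risk difference = 0.1430 − 0.3380 = -0.1950 → -19.500 percentage points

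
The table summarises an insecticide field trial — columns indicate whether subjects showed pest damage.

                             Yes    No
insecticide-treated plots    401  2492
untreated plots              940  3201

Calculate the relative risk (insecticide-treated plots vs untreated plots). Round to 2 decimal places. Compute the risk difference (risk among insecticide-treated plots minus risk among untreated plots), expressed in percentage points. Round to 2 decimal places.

risk, insecticide-treated plots = 401/2893 = 0.1386
risk, untreated plots = 940/4141 = 0.2270
RR = 0.1386 / 0.2270 = 0.61
risk difference = 0.1386 − 0.2270 = -0.0884 → -8.84 percentage points

RR = 0.61; RD = -8.84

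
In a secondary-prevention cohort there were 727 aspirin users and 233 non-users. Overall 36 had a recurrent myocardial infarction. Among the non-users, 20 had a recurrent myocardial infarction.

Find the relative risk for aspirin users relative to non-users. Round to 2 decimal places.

RR ≈ 0.26

aspirin users with the outcome: 36 − 20 = 16
aspirin users without the outcome: 727 − 16 = 711
non-users without the outcome: 233 − 20 = 213
risk, aspirin users = 16/727 = 0.02201
risk, non-users = 20/233 = 0.08584
RR = 0.02201 / 0.08584 = 0.26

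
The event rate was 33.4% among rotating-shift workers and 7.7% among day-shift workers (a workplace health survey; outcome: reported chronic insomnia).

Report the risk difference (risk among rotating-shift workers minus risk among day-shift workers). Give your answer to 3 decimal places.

risk difference = 0.3340 − 0.0770 = 0.257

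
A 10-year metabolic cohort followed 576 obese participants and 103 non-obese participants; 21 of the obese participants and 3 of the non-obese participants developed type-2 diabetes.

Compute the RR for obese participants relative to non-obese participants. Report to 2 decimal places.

1.25

risk, obese participants = 21/576 = 0.03646
risk, non-obese participants = 3/103 = 0.02913
RR = 0.03646 / 0.02913 = 1.25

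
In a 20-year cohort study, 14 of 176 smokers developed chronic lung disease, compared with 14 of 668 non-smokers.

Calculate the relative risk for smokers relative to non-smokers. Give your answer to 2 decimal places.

risk, smokers = 14/176 = 0.07955
risk, non-smokers = 14/668 = 0.02096
RR = 0.07955 / 0.02096 = 3.80

3.80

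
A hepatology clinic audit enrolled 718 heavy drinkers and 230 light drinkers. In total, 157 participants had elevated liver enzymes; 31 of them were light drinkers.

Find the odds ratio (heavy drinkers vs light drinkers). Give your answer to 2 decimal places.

OR: 1.37

heavy drinkers with the outcome: 157 − 31 = 126
heavy drinkers without the outcome: 718 − 126 = 592
light drinkers without the outcome: 230 − 31 = 199
OR = (126 × 199) / (592 × 31) = 25074/18352 ≈ 1.37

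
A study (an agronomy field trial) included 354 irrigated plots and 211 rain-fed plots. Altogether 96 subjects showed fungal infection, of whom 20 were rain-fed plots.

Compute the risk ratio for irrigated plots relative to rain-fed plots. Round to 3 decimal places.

irrigated plots with the outcome: 96 − 20 = 76
irrigated plots without the outcome: 354 − 76 = 278
rain-fed plots without the outcome: 211 − 20 = 191
risk, irrigated plots = 76/354 = 0.2147
risk, rain-fed plots = 20/211 = 0.0948
RR = 0.2147 / 0.0948 = 2.265

RR = 2.265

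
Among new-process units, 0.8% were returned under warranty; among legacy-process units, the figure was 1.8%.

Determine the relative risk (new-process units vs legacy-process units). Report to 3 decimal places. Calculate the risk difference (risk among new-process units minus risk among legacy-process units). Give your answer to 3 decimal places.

RR = 0.444; RD = -0.010

RR = 0.00800 / 0.01800 = 0.444
risk difference = 0.00800 − 0.01800 = -0.010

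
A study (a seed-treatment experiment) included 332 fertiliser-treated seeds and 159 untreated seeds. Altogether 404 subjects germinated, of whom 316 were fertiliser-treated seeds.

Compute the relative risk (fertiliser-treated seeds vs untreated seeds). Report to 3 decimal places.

fertiliser-treated seeds without the outcome: 332 − 316 = 16
untreated seeds with the outcome: 404 − 316 = 88
untreated seeds without the outcome: 159 − 88 = 71
risk, fertiliser-treated seeds = 316/332 = 0.9518
risk, untreated seeds = 88/159 = 0.5535
RR = 0.9518 / 0.5535 = 1.720

1.720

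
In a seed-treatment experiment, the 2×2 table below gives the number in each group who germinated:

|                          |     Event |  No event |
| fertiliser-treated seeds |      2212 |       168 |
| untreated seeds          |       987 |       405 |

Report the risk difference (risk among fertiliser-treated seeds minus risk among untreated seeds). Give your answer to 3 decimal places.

risk, fertiliser-treated seeds = 2212/2380 = 0.9294
risk, untreated seeds = 987/1392 = 0.7091
risk difference = 0.9294 − 0.7091 = 0.220

RD: 0.220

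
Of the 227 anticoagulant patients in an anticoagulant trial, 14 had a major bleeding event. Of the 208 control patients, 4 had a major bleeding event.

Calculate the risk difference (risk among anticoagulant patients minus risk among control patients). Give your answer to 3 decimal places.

risk, anticoagulant patients = 14/227 = 0.06167
risk, control patients = 4/208 = 0.01923
risk difference = 0.06167 − 0.01923 = 0.042

0.042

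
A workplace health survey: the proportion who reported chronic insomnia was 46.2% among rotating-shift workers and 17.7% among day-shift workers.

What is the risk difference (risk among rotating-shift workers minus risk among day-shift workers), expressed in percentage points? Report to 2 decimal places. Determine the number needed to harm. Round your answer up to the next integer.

RD = 28.50; NNH = 4

risk difference = 0.4620 − 0.1770 = 0.2850 → 28.50 percentage points
absolute risk difference = 0.285000
1 / 0.285000 = 3.509 → round up → 4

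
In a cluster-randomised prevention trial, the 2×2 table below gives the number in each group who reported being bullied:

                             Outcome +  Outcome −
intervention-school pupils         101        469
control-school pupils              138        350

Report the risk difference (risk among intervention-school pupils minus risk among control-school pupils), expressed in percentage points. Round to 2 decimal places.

RD = -10.56

risk, intervention-school pupils = 101/570 = 0.1772
risk, control-school pupils = 138/488 = 0.2828
risk difference = 0.1772 − 0.2828 = -0.1056 → -10.56 percentage points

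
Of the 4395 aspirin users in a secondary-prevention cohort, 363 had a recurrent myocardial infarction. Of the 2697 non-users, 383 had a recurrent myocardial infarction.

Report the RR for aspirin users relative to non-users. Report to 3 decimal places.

risk, aspirin users = 363/4395 = 0.0826
risk, non-users = 383/2697 = 0.1420
RR = 0.0826 / 0.1420 = 0.582

0.582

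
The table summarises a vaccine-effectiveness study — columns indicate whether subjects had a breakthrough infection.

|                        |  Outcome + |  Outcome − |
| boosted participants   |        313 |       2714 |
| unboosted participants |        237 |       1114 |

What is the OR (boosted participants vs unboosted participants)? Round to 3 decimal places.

OR = (313 × 1114) / (2714 × 237) = 348682/643218 ≈ 0.542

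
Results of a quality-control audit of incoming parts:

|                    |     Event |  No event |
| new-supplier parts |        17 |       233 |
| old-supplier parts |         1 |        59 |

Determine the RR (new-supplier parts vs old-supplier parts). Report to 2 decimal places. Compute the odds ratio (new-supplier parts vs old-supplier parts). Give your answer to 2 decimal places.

RR = 4.08; OR = 4.30

risk, new-supplier parts = 17/250 = 0.06800
risk, old-supplier parts = 1/60 = 0.01667
RR = 0.06800 / 0.01667 = 4.08
odds, new-supplier parts = 17/233 = 0.07296
odds, old-supplier parts = 1/59 = 0.01695
OR = 0.07296 / 0.01695 = 4.30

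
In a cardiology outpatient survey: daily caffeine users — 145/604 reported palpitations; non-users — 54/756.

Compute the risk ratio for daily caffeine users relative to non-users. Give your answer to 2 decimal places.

risk, daily caffeine users = 145/604 = 0.2401
risk, non-users = 54/756 = 0.0714
RR = 0.2401 / 0.0714 = 3.36

RR ≈ 3.36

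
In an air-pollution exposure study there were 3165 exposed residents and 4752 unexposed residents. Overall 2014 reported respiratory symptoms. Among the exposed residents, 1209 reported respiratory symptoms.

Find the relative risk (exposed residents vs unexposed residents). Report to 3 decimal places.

2.255

exposed residents without the outcome: 3165 − 1209 = 1956
unexposed residents with the outcome: 2014 − 1209 = 805
unexposed residents without the outcome: 4752 − 805 = 3947
risk, exposed residents = 1209/3165 = 0.3820
risk, unexposed residents = 805/4752 = 0.1694
RR = 0.3820 / 0.1694 = 2.255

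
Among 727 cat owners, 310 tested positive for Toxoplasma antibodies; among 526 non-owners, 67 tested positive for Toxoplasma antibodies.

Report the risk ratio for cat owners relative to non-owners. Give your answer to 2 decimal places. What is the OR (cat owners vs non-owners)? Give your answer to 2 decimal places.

risk, cat owners = 310/727 = 0.4264
risk, non-owners = 67/526 = 0.1274
RR = 0.4264 / 0.1274 = 3.35
odds, cat owners = 310/417 = 0.7434
odds, non-owners = 67/459 = 0.1460
OR = 0.7434 / 0.1460 = 5.09

RR = 3.35; OR = 5.09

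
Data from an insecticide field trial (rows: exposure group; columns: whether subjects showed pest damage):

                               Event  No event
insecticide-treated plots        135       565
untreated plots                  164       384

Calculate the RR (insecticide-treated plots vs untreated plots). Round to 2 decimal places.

0.64

risk, insecticide-treated plots = 135/700 = 0.1929
risk, untreated plots = 164/548 = 0.2993
RR = 0.1929 / 0.2993 = 0.64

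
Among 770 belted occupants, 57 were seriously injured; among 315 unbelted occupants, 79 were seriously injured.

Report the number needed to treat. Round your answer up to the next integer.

risk, belted occupants = 57/770 = 0.074026
risk, unbelted occupants = 79/315 = 0.250794
absolute risk difference = 0.176768
1 / 0.176768 = 5.657 → round up → 6

NNT = 6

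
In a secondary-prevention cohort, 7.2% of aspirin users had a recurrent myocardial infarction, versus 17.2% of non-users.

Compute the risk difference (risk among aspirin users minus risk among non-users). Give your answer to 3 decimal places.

risk difference = 0.0720 − 0.1720 = -0.100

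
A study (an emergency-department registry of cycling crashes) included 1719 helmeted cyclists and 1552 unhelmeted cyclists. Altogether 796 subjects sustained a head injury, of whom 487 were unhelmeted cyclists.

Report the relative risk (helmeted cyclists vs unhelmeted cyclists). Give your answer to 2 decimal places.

helmeted cyclists with the outcome: 796 − 487 = 309
helmeted cyclists without the outcome: 1719 − 309 = 1410
unhelmeted cyclists without the outcome: 1552 − 487 = 1065
risk, helmeted cyclists = 309/1719 = 0.1798
risk, unhelmeted cyclists = 487/1552 = 0.3138
RR = 0.1798 / 0.3138 = 0.57

RR = 0.57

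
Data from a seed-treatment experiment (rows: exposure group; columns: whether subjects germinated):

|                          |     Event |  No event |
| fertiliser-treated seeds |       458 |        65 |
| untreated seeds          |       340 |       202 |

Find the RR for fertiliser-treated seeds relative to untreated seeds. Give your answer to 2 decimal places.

risk, fertiliser-treated seeds = 458/523 = 0.8757
risk, untreated seeds = 340/542 = 0.6273
RR = 0.8757 / 0.6273 = 1.40

RR = 1.40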